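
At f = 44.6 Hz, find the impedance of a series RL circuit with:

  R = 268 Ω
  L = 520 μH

Step 1 — Angular frequency: ω = 2π·f = 2π·44.6 = 280.2 rad/s.
Step 2 — Component impedances:
  R: Z = R = 268 Ω
  L: Z = jωL = j·280.2·0.00052 = 0 + j0.1457 Ω
Step 3 — Series combination: Z_total = R + L = 268 + j0.1457 Ω = 268∠0.0° Ω.

Z = 268 + j0.1457 Ω = 268∠0.0° Ω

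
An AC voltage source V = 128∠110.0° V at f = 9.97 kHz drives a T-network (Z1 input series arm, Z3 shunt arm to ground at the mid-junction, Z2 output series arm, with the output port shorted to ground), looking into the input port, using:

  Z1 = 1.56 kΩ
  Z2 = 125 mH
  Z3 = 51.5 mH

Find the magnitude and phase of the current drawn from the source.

Step 1 — Angular frequency: ω = 2π·f = 2π·9970 = 6.264e+04 rad/s.
Step 2 — Component impedances:
  Z1: Z = R = 1560 Ω
  Z2: Z = jωL = j·6.264e+04·0.125 = 0 + j7830 Ω
  Z3: Z = jωL = j·6.264e+04·0.0515 = 0 + j3226 Ω
Step 3 — With the output port shorted to ground, the output series arm Z2 runs from the junction to ground; the shunt arm Z3 also runs from the junction to ground. They appear in parallel: Z3 || Z2 = 0 + j2285 Ω.
Step 4 — Series with input arm Z1: Z_in = Z1 + (Z3 || Z2) = 1560 + j2285 Ω = 2767∠55.7° Ω.
Step 5 — Source phasor: V = 128∠110.0° V = -43.78 + j120.3 V.
Step 6 — Ohm's law: I = V / Z_total = (-43.78 + j120.3) / (1560 + j2285) = 0.02698 + j0.03758 A.
Step 7 — Convert to polar: |I| = 0.04627 A, ∠I = 54.3°.

I = 0.04627∠54.3° A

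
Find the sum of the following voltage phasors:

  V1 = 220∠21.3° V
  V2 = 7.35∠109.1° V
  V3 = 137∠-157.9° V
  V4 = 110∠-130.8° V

Step 1 — Convert each phasor to rectangular form:
  V1 = 220·(cos(21.3°) + j·sin(21.3°)) = 205 + j79.92 V
  V2 = 7.35·(cos(109.1°) + j·sin(109.1°)) = -2.405 + j6.945 V
  V3 = 137·(cos(-157.9°) + j·sin(-157.9°)) = -126.9 - j51.54 V
  V4 = 110·(cos(-130.8°) + j·sin(-130.8°)) = -71.88 - j83.27 V
Step 2 — Sum components: V_total = 3.756 - j47.95 V.
Step 3 — Convert to polar: |V_total| = 48.1 V, ∠V_total = -85.5°.

V_total = 48.1∠-85.5° V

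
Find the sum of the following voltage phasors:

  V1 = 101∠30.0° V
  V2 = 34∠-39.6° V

Step 1 — Convert each phasor to rectangular form:
  V1 = 101·(cos(30.0°) + j·sin(30.0°)) = 87.47 + j50.5 V
  V2 = 34·(cos(-39.6°) + j·sin(-39.6°)) = 26.2 - j21.67 V
Step 2 — Sum components: V_total = 113.7 + j28.83 V.
Step 3 — Convert to polar: |V_total| = 117.3 V, ∠V_total = 14.2°.

V_total = 117.3∠14.2° V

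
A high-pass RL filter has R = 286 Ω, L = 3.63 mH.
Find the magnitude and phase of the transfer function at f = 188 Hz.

Step 1 — Angular frequency: ω = 2π·188 = 1181 rad/s.
Step 2 — Transfer function: H(jω) = jωL/(R + jωL).
Step 3 — Numerator jωL = j·4.288; denominator R + jωL = 286 + j4.288.
Step 4 — H = 0.0002247 + j0.01499.
Step 5 — Magnitude: |H| = 0.01499 (-36.5 dB); phase: φ = 89.1°.

|H| = 0.01499 (-36.5 dB), φ = 89.1°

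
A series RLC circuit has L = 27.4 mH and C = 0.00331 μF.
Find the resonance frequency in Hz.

Step 1 — Resonance condition Im(Z)=0 gives ω₀ = 1/√(LC).
Step 2 — ω₀ = 1/√(0.0274·3.31e-09) = 1.05e+05 rad/s.
Step 3 — f₀ = ω₀/(2π) = 1.671e+04 Hz.

f₀ = 1.671e+04 Hz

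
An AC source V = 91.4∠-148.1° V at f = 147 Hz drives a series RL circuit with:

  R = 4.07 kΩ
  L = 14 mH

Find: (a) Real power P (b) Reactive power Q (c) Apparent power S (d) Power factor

Step 1 — Angular frequency: ω = 2π·f = 2π·147 = 923.6 rad/s.
Step 2 — Component impedances:
  R: Z = R = 4070 Ω
  L: Z = jωL = j·923.6·0.014 = 0 + j12.93 Ω
Step 3 — Series combination: Z_total = R + L = 4070 + j12.93 Ω = 4070∠0.2° Ω.
Step 4 — Source phasor: V = 91.4∠-148.1° V = -77.6 - j48.3 V.
Step 5 — Current: I = V / Z = -0.0191 - j0.01181 A = 0.02246∠-148.3° A.
Step 6 — Complex power: S = V·I* = 2.053 + j0.006521 VA.
Step 7 — Real power: P = Re(S) = 2.053 W.
Step 8 — Reactive power: Q = Im(S) = 0.006521 VAR.
Step 9 — Apparent power: |S| = 2.053 VA.
Step 10 — Power factor: PF = P/|S| = 1 (lagging).

(a) P = 2.053 W  (b) Q = 0.006521 VAR  (c) S = 2.053 VA  (d) PF = 1 (lagging)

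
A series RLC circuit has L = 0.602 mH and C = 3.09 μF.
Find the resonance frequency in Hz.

Step 1 — Resonance condition Im(Z)=0 gives ω₀ = 1/√(LC).
Step 2 — ω₀ = 1/√(0.000602·3.09e-06) = 2.319e+04 rad/s.
Step 3 — f₀ = ω₀/(2π) = 3690 Hz.

f₀ = 3690 Hz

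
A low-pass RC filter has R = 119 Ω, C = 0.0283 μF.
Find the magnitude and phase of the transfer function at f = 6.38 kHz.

Step 1 — Angular frequency: ω = 2π·6380 = 4.009e+04 rad/s.
Step 2 — Transfer function: H(jω) = 1/(1 + jωRC).
Step 3 — Denominator: 1 + jωRC = 1 + j·4.009e+04·119·2.83e-08 = 1 + j0.135.
Step 4 — H = 0.9821 - j0.1326.
Step 5 — Magnitude: |H| = 0.991 (-0.1 dB); phase: φ = -7.7°.

|H| = 0.991 (-0.1 dB), φ = -7.7°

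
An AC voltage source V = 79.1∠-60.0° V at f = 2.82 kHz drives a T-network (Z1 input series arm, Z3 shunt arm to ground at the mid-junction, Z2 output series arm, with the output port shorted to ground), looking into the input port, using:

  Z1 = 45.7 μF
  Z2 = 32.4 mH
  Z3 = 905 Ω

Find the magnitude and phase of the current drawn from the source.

Step 1 — Angular frequency: ω = 2π·f = 2π·2820 = 1.772e+04 rad/s.
Step 2 — Component impedances:
  Z1: Z = 1/(jωC) = -j/(ω·C) = 0 - j1.235 Ω
  Z2: Z = jωL = j·1.772e+04·0.0324 = 0 + j574.1 Ω
  Z3: Z = R = 905 Ω
Step 3 — With the output port shorted to ground, the output series arm Z2 runs from the junction to ground; the shunt arm Z3 also runs from the junction to ground. They appear in parallel: Z3 || Z2 = 259.7 + j409.4 Ω.
Step 4 — Series with input arm Z1: Z_in = Z1 + (Z3 || Z2) = 259.7 + j408.1 Ω = 483.7∠57.5° Ω.
Step 5 — Source phasor: V = 79.1∠-60.0° V = 39.55 - j68.5 V.
Step 6 — Ohm's law: I = V / Z_total = (39.55 - j68.5) / (259.7 + j408.1) = -0.07559 - j0.145 A.
Step 7 — Convert to polar: |I| = 0.1635 A, ∠I = -117.5°.

I = 0.1635∠-117.5° A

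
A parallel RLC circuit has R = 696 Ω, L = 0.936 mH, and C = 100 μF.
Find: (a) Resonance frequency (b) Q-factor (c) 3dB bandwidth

Step 1 — Resonance: ω₀ = 1/√(LC) = 1/√(0.000936·0.0001) = 3269 rad/s.
Step 2 — f₀ = ω₀/(2π) = 520.2 Hz.
Step 3 — Parallel Q: Q = R/(ω₀L) = 696/(3269·0.000936) = 227.5.
Step 4 — Bandwidth: Δω = ω₀/Q = 14.37 rad/s; BW = Δω/(2π) = 2.287 Hz.

(a) f₀ = 520.2 Hz  (b) Q = 227.5  (c) BW = 2.287 Hz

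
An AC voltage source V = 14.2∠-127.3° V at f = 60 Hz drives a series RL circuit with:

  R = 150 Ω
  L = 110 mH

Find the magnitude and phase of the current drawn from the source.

Step 1 — Angular frequency: ω = 2π·f = 2π·60 = 377 rad/s.
Step 2 — Component impedances:
  R: Z = R = 150 Ω
  L: Z = jωL = j·377·0.11 = 0 + j41.47 Ω
Step 3 — Series combination: Z_total = R + L = 150 + j41.47 Ω = 155.6∠15.5° Ω.
Step 4 — Source phasor: V = 14.2∠-127.3° V = -8.605 - j11.3 V.
Step 5 — Ohm's law: I = V / Z_total = (-8.605 - j11.3) / (150 + j41.47) = -0.07263 - j0.05522 A.
Step 6 — Convert to polar: |I| = 0.09124 A, ∠I = -142.8°.

I = 0.09124∠-142.8° A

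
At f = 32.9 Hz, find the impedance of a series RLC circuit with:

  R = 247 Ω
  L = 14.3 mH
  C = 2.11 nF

Step 1 — Angular frequency: ω = 2π·f = 2π·32.9 = 206.7 rad/s.
Step 2 — Component impedances:
  R: Z = R = 247 Ω
  L: Z = jωL = j·206.7·0.0143 = 0 + j2.956 Ω
  C: Z = 1/(jωC) = -j/(ω·C) = 0 - j2.293e+06 Ω
Step 3 — Series combination: Z_total = R + L + C = 247 - j2.293e+06 Ω = 2.293e+06∠-90.0° Ω.

Z = 247 - j2.293e+06 Ω = 2.293e+06∠-90.0° Ω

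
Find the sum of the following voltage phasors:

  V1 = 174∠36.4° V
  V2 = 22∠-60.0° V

Step 1 — Convert each phasor to rectangular form:
  V1 = 174·(cos(36.4°) + j·sin(36.4°)) = 140.1 + j103.3 V
  V2 = 22·(cos(-60.0°) + j·sin(-60.0°)) = 11 - j19.05 V
Step 2 — Sum components: V_total = 151.1 + j84.2 V.
Step 3 — Convert to polar: |V_total| = 172.9 V, ∠V_total = 29.1°.

V_total = 172.9∠29.1° V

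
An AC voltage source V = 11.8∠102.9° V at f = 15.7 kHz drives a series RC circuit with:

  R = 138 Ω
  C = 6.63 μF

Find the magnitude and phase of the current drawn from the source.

Step 1 — Angular frequency: ω = 2π·f = 2π·1.57e+04 = 9.865e+04 rad/s.
Step 2 — Component impedances:
  R: Z = R = 138 Ω
  C: Z = 1/(jωC) = -j/(ω·C) = 0 - j1.529 Ω
Step 3 — Series combination: Z_total = R + C = 138 - j1.529 Ω = 138∠-0.6° Ω.
Step 4 — Source phasor: V = 11.8∠102.9° V = -2.634 + j11.5 V.
Step 5 — Ohm's law: I = V / Z_total = (-2.634 + j11.5) / (138 - j1.529) = -0.02001 + j0.08313 A.
Step 6 — Convert to polar: |I| = 0.0855 A, ∠I = 103.5°.

I = 0.0855∠103.5° A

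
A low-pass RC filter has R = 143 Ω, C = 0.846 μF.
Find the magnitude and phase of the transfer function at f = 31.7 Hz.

Step 1 — Angular frequency: ω = 2π·31.7 = 199.2 rad/s.
Step 2 — Transfer function: H(jω) = 1/(1 + jωRC).
Step 3 — Denominator: 1 + jωRC = 1 + j·199.2·143·8.46e-07 = 1 + j0.0241.
Step 4 — H = 0.9994 - j0.02408.
Step 5 — Magnitude: |H| = 0.9997 (-0.0 dB); phase: φ = -1.4°.

|H| = 0.9997 (-0.0 dB), φ = -1.4°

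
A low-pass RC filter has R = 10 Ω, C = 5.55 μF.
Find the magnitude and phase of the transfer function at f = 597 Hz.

Step 1 — Angular frequency: ω = 2π·597 = 3751 rad/s.
Step 2 — Transfer function: H(jω) = 1/(1 + jωRC).
Step 3 — Denominator: 1 + jωRC = 1 + j·3751·10·5.55e-06 = 1 + j0.2082.
Step 4 — H = 0.9585 - j0.1995.
Step 5 — Magnitude: |H| = 0.979 (-0.2 dB); phase: φ = -11.8°.

|H| = 0.979 (-0.2 dB), φ = -11.8°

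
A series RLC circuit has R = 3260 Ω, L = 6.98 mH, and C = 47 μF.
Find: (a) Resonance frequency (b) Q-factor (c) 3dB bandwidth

Step 1 — Resonance: ω₀ = 1/√(LC) = 1/√(0.00698·4.7e-05) = 1746 rad/s.
Step 2 — f₀ = ω₀/(2π) = 277.9 Hz.
Step 3 — Series Q: Q = ω₀L/R = 1746·0.00698/3260 = 0.003738.
Step 4 — Bandwidth: Δω = ω₀/Q = 4.67e+05 rad/s; BW = Δω/(2π) = 7.433e+04 Hz.

(a) f₀ = 277.9 Hz  (b) Q = 0.003738  (c) BW = 7.433e+04 Hz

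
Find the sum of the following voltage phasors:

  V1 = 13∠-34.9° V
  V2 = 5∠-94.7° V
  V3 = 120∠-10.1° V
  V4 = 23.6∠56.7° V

Step 1 — Convert each phasor to rectangular form:
  V1 = 13·(cos(-34.9°) + j·sin(-34.9°)) = 10.66 - j7.438 V
  V2 = 5·(cos(-94.7°) + j·sin(-94.7°)) = -0.4097 - j4.983 V
  V3 = 120·(cos(-10.1°) + j·sin(-10.1°)) = 118.1 - j21.04 V
  V4 = 23.6·(cos(56.7°) + j·sin(56.7°)) = 12.96 + j19.73 V
Step 2 — Sum components: V_total = 141.3 - j13.74 V.
Step 3 — Convert to polar: |V_total| = 142 V, ∠V_total = -5.6°.

V_total = 142∠-5.6° V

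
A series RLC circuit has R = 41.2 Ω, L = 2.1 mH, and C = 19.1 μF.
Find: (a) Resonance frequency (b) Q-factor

Step 1 — Resonance condition Im(Z)=0 gives ω₀ = 1/√(LC).
Step 2 — ω₀ = 1/√(0.0021·1.91e-05) = 4993 rad/s.
Step 3 — f₀ = ω₀/(2π) = 794.7 Hz.
Step 4 — Series Q: Q = ω₀L/R = 4993·0.0021/41.2 = 0.2545.

(a) f₀ = 794.7 Hz  (b) Q = 0.2545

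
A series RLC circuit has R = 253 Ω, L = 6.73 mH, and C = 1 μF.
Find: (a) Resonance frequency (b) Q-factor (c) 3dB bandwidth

Step 1 — Resonance: ω₀ = 1/√(LC) = 1/√(0.00673·1e-06) = 1.219e+04 rad/s.
Step 2 — f₀ = ω₀/(2π) = 1940 Hz.
Step 3 — Series Q: Q = ω₀L/R = 1.219e+04·0.00673/253 = 0.3243.
Step 4 — Bandwidth: Δω = ω₀/Q = 3.759e+04 rad/s; BW = Δω/(2π) = 5983 Hz.

(a) f₀ = 1940 Hz  (b) Q = 0.3243  (c) BW = 5983 Hz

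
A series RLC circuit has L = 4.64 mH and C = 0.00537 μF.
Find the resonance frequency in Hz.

Step 1 — Resonance condition Im(Z)=0 gives ω₀ = 1/√(LC).
Step 2 — ω₀ = 1/√(0.00464·5.37e-09) = 2.003e+05 rad/s.
Step 3 — f₀ = ω₀/(2π) = 3.188e+04 Hz.

f₀ = 3.188e+04 Hz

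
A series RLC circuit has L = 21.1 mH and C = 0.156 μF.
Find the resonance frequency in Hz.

Step 1 — Resonance condition Im(Z)=0 gives ω₀ = 1/√(LC).
Step 2 — ω₀ = 1/√(0.0211·1.56e-07) = 1.743e+04 rad/s.
Step 3 — f₀ = ω₀/(2π) = 2774 Hz.

f₀ = 2774 Hz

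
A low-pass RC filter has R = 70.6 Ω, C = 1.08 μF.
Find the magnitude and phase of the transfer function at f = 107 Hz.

Step 1 — Angular frequency: ω = 2π·107 = 672.3 rad/s.
Step 2 — Transfer function: H(jω) = 1/(1 + jωRC).
Step 3 — Denominator: 1 + jωRC = 1 + j·672.3·70.6·1.08e-06 = 1 + j0.05126.
Step 4 — H = 0.9974 - j0.05113.
Step 5 — Magnitude: |H| = 0.9987 (-0.0 dB); phase: φ = -2.9°.

|H| = 0.9987 (-0.0 dB), φ = -2.9°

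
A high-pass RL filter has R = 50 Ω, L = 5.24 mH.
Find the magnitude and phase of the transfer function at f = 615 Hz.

Step 1 — Angular frequency: ω = 2π·615 = 3864 rad/s.
Step 2 — Transfer function: H(jω) = jωL/(R + jωL).
Step 3 — Numerator jωL = j·20.25; denominator R + jωL = 50 + j20.25.
Step 4 — H = 0.1409 + j0.3479.
Step 5 — Magnitude: |H| = 0.3754 (-8.5 dB); phase: φ = 68.0°.

|H| = 0.3754 (-8.5 dB), φ = 68.0°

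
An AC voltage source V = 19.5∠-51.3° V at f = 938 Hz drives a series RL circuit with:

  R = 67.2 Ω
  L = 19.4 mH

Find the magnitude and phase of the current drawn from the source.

Step 1 — Angular frequency: ω = 2π·f = 2π·938 = 5894 rad/s.
Step 2 — Component impedances:
  R: Z = R = 67.2 Ω
  L: Z = jωL = j·5894·0.0194 = 0 + j114.3 Ω
Step 3 — Series combination: Z_total = R + L = 67.2 + j114.3 Ω = 132.6∠59.6° Ω.
Step 4 — Source phasor: V = 19.5∠-51.3° V = 12.19 - j15.22 V.
Step 5 — Ohm's law: I = V / Z_total = (12.19 - j15.22) / (67.2 + j114.3) = -0.05235 - j0.1374 A.
Step 6 — Convert to polar: |I| = 0.147 A, ∠I = -110.9°.

I = 0.147∠-110.9° A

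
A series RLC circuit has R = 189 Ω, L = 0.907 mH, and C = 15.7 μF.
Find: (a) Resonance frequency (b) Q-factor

Step 1 — Resonance condition Im(Z)=0 gives ω₀ = 1/√(LC).
Step 2 — ω₀ = 1/√(0.000907·1.57e-05) = 8380 rad/s.
Step 3 — f₀ = ω₀/(2π) = 1334 Hz.
Step 4 — Series Q: Q = ω₀L/R = 8380·0.000907/189 = 0.04022.

(a) f₀ = 1334 Hz  (b) Q = 0.04022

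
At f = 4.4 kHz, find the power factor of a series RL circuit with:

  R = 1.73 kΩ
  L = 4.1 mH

Step 1 — Angular frequency: ω = 2π·f = 2π·4400 = 2.765e+04 rad/s.
Step 2 — Component impedances:
  R: Z = R = 1730 Ω
  L: Z = jωL = j·2.765e+04·0.0041 = 0 + j113.3 Ω
Step 3 — Series combination: Z_total = R + L = 1730 + j113.3 Ω = 1734∠3.7° Ω.
Step 4 — Power factor: PF = cos(φ) = Re(Z)/|Z| = 1730/1733.7 = 0.9979.
Step 5 — Type: Im(Z) = 113.3 ⇒ lagging (phase φ = 3.7°).

PF = 0.9979 (lagging, φ = 3.7°)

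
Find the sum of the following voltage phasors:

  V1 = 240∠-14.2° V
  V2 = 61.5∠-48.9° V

Step 1 — Convert each phasor to rectangular form:
  V1 = 240·(cos(-14.2°) + j·sin(-14.2°)) = 232.7 - j58.87 V
  V2 = 61.5·(cos(-48.9°) + j·sin(-48.9°)) = 40.43 - j46.34 V
Step 2 — Sum components: V_total = 273.1 - j105.2 V.
Step 3 — Convert to polar: |V_total| = 292.7 V, ∠V_total = -21.1°.

V_total = 292.7∠-21.1° V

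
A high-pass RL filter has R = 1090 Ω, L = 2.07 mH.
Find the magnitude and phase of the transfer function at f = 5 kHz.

Step 1 — Angular frequency: ω = 2π·5000 = 3.142e+04 rad/s.
Step 2 — Transfer function: H(jω) = jωL/(R + jωL).
Step 3 — Numerator jωL = j·65.03; denominator R + jωL = 1090 + j65.03.
Step 4 — H = 0.003547 + j0.05945.
Step 5 — Magnitude: |H| = 0.05956 (-24.5 dB); phase: φ = 86.6°.

|H| = 0.05956 (-24.5 dB), φ = 86.6°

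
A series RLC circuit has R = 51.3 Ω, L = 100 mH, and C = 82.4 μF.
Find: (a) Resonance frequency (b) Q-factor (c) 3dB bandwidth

Step 1 — Resonance: ω₀ = 1/√(LC) = 1/√(0.1·8.24e-05) = 348.4 rad/s.
Step 2 — f₀ = ω₀/(2π) = 55.44 Hz.
Step 3 — Series Q: Q = ω₀L/R = 348.4·0.1/51.3 = 0.6791.
Step 4 — Bandwidth: Δω = ω₀/Q = 513 rad/s; BW = Δω/(2π) = 81.65 Hz.

(a) f₀ = 55.44 Hz  (b) Q = 0.6791  (c) BW = 81.65 Hz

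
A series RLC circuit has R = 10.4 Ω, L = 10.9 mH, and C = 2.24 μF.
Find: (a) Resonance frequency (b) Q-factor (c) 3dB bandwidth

Step 1 — Resonance: ω₀ = 1/√(LC) = 1/√(0.0109·2.24e-06) = 6400 rad/s.
Step 2 — f₀ = ω₀/(2π) = 1019 Hz.
Step 3 — Series Q: Q = ω₀L/R = 6400·0.0109/10.4 = 6.707.
Step 4 — Bandwidth: Δω = ω₀/Q = 954.1 rad/s; BW = Δω/(2π) = 151.9 Hz.

(a) f₀ = 1019 Hz  (b) Q = 6.707  (c) BW = 151.9 Hz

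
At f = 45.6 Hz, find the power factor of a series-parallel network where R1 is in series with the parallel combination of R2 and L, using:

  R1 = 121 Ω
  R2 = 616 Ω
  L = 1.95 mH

Step 1 — Angular frequency: ω = 2π·f = 2π·45.6 = 286.5 rad/s.
Step 2 — Component impedances:
  R1: Z = R = 121 Ω
  R2: Z = R = 616 Ω
  L: Z = jωL = j·286.5·0.00195 = 0 + j0.5587 Ω
Step 3 — Parallel branch: R2 || L = 1/(1/R2 + 1/L) = 0.0005067 + j0.5587 Ω.
Step 4 — Series with R1: Z_total = R1 + (R2 || L) = 121 + j0.5587 Ω = 121∠0.3° Ω.
Step 5 — Power factor: PF = cos(φ) = Re(Z)/|Z| = 121/121 = 1.
Step 6 — Type: Im(Z) = 0.5587 ⇒ lagging (phase φ = 0.3°).

PF = 1 (lagging, φ = 0.3°)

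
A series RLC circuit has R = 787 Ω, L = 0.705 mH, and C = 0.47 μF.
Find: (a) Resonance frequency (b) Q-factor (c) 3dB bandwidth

Step 1 — Resonance: ω₀ = 1/√(LC) = 1/√(0.000705·4.7e-07) = 5.494e+04 rad/s.
Step 2 — f₀ = ω₀/(2π) = 8743 Hz.
Step 3 — Series Q: Q = ω₀L/R = 5.494e+04·0.000705/787 = 0.04921.
Step 4 — Bandwidth: Δω = ω₀/Q = 1.116e+06 rad/s; BW = Δω/(2π) = 1.777e+05 Hz.

(a) f₀ = 8743 Hz  (b) Q = 0.04921  (c) BW = 1.777e+05 Hz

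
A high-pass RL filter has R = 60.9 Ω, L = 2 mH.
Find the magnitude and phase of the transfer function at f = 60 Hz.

Step 1 — Angular frequency: ω = 2π·60 = 377 rad/s.
Step 2 — Transfer function: H(jω) = jωL/(R + jωL).
Step 3 — Numerator jωL = j·0.754; denominator R + jωL = 60.9 + j0.754.
Step 4 — H = 0.0001533 + j0.01238.
Step 5 — Magnitude: |H| = 0.01238 (-38.1 dB); phase: φ = 89.3°.

|H| = 0.01238 (-38.1 dB), φ = 89.3°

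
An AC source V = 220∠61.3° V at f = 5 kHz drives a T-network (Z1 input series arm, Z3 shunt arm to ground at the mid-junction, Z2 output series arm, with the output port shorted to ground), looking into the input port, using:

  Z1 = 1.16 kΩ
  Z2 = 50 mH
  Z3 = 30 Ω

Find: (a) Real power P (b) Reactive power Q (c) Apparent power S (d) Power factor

Step 1 — Angular frequency: ω = 2π·f = 2π·5000 = 3.142e+04 rad/s.
Step 2 — Component impedances:
  Z1: Z = R = 1160 Ω
  Z2: Z = jωL = j·3.142e+04·0.05 = 0 + j1571 Ω
  Z3: Z = R = 30 Ω
Step 3 — With the output port shorted to ground, the output series arm Z2 runs from the junction to ground; the shunt arm Z3 also runs from the junction to ground. They appear in parallel: Z3 || Z2 = 29.99 + j0.5727 Ω.
Step 4 — Series with input arm Z1: Z_in = Z1 + (Z3 || Z2) = 1190 + j0.5727 Ω = 1190∠0.0° Ω.
Step 5 — Source phasor: V = 220∠61.3° V = 105.6 + j193 V.
Step 6 — Current: I = V / Z = 0.08886 + j0.1621 A = 0.1849∠61.3° A.
Step 7 — Complex power: S = V·I* = 40.67 + j0.01958 VA.
Step 8 — Real power: P = Re(S) = 40.67 W.
Step 9 — Reactive power: Q = Im(S) = 0.01958 VAR.
Step 10 — Apparent power: |S| = 40.67 VA.
Step 11 — Power factor: PF = P/|S| = 1 (lagging).

(a) P = 40.67 W  (b) Q = 0.01958 VAR  (c) S = 40.67 VA  (d) PF = 1 (lagging)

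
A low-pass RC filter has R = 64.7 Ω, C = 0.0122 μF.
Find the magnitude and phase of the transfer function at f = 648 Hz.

Step 1 — Angular frequency: ω = 2π·648 = 4072 rad/s.
Step 2 — Transfer function: H(jω) = 1/(1 + jωRC).
Step 3 — Denominator: 1 + jωRC = 1 + j·4072·64.7·1.22e-08 = 1 + j0.003214.
Step 4 — H = 1 - j0.003214.
Step 5 — Magnitude: |H| = 1 (-0.0 dB); phase: φ = -0.2°.

|H| = 1 (-0.0 dB), φ = -0.2°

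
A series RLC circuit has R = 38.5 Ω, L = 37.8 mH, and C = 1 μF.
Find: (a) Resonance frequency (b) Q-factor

Step 1 — Resonance condition Im(Z)=0 gives ω₀ = 1/√(LC).
Step 2 — ω₀ = 1/√(0.0378·1e-06) = 5143 rad/s.
Step 3 — f₀ = ω₀/(2π) = 818.6 Hz.
Step 4 — Series Q: Q = ω₀L/R = 5143·0.0378/38.5 = 5.05.

(a) f₀ = 818.6 Hz  (b) Q = 5.05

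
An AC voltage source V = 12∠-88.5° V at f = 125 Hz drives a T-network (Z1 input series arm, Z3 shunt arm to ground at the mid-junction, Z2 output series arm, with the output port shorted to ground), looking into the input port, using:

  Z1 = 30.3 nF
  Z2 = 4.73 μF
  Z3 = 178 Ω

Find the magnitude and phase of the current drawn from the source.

Step 1 — Angular frequency: ω = 2π·f = 2π·125 = 785.4 rad/s.
Step 2 — Component impedances:
  Z1: Z = 1/(jωC) = -j/(ω·C) = 0 - j4.202e+04 Ω
  Z2: Z = 1/(jωC) = -j/(ω·C) = 0 - j269.2 Ω
  Z3: Z = R = 178 Ω
Step 3 — With the output port shorted to ground, the output series arm Z2 runs from the junction to ground; the shunt arm Z3 also runs from the junction to ground. They appear in parallel: Z3 || Z2 = 123.8 - j81.89 Ω.
Step 4 — Series with input arm Z1: Z_in = Z1 + (Z3 || Z2) = 123.8 - j4.21e+04 Ω = 4.21e+04∠-89.8° Ω.
Step 5 — Source phasor: V = 12∠-88.5° V = 0.3141 - j12 V.
Step 6 — Ohm's law: I = V / Z_total = (0.3141 - j12) / (123.8 - j4.21e+04) = 0.0002849 + j6.623e-06 A.
Step 7 — Convert to polar: |I| = 0.000285 A, ∠I = 1.3°.

I = 0.000285∠1.3° A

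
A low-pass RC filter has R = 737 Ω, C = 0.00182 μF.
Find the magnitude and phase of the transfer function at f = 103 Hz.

Step 1 — Angular frequency: ω = 2π·103 = 647.2 rad/s.
Step 2 — Transfer function: H(jω) = 1/(1 + jωRC).
Step 3 — Denominator: 1 + jωRC = 1 + j·647.2·737·1.82e-09 = 1 + j0.0008681.
Step 4 — H = 1 - j0.0008681.
Step 5 — Magnitude: |H| = 1 (-0.0 dB); phase: φ = -0.0°.

|H| = 1 (-0.0 dB), φ = -0.0°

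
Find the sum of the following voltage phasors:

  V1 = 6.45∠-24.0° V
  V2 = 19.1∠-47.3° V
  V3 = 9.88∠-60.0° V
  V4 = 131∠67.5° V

Step 1 — Convert each phasor to rectangular form:
  V1 = 6.45·(cos(-24.0°) + j·sin(-24.0°)) = 5.892 - j2.623 V
  V2 = 19.1·(cos(-47.3°) + j·sin(-47.3°)) = 12.95 - j14.04 V
  V3 = 9.88·(cos(-60.0°) + j·sin(-60.0°)) = 4.94 - j8.556 V
  V4 = 131·(cos(67.5°) + j·sin(67.5°)) = 50.13 + j121 V
Step 2 — Sum components: V_total = 73.92 + j95.81 V.
Step 3 — Convert to polar: |V_total| = 121 V, ∠V_total = 52.4°.

V_total = 121∠52.4° V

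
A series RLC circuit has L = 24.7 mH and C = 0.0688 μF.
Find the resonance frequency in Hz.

Step 1 — Resonance condition Im(Z)=0 gives ω₀ = 1/√(LC).
Step 2 — ω₀ = 1/√(0.0247·6.88e-08) = 2.426e+04 rad/s.
Step 3 — f₀ = ω₀/(2π) = 3861 Hz.

f₀ = 3861 Hz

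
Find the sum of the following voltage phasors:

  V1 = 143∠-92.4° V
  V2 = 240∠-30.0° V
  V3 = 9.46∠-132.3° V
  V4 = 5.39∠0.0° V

Step 1 — Convert each phasor to rectangular form:
  V1 = 143·(cos(-92.4°) + j·sin(-92.4°)) = -5.988 - j142.9 V
  V2 = 240·(cos(-30.0°) + j·sin(-30.0°)) = 207.8 - j120 V
  V3 = 9.46·(cos(-132.3°) + j·sin(-132.3°)) = -6.367 - j6.997 V
  V4 = 5.39·(cos(0.0°) + j·sin(0.0°)) = 5.39 V
Step 2 — Sum components: V_total = 200.9 - j269.9 V.
Step 3 — Convert to polar: |V_total| = 336.4 V, ∠V_total = -53.3°.

V_total = 336.4∠-53.3° V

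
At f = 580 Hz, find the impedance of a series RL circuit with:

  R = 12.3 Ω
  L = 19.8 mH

Step 1 — Angular frequency: ω = 2π·f = 2π·580 = 3644 rad/s.
Step 2 — Component impedances:
  R: Z = R = 12.3 Ω
  L: Z = jωL = j·3644·0.0198 = 0 + j72.16 Ω
Step 3 — Series combination: Z_total = R + L = 12.3 + j72.16 Ω = 73.2∠80.3° Ω.

Z = 12.3 + j72.16 Ω = 73.2∠80.3° Ω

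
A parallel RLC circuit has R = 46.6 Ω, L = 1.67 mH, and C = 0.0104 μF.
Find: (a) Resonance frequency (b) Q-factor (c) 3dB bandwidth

Step 1 — Resonance: ω₀ = 1/√(LC) = 1/√(0.00167·1.04e-08) = 2.4e+05 rad/s.
Step 2 — f₀ = ω₀/(2π) = 3.819e+04 Hz.
Step 3 — Parallel Q: Q = R/(ω₀L) = 46.6/(2.4e+05·0.00167) = 0.1163.
Step 4 — Bandwidth: Δω = ω₀/Q = 2.063e+06 rad/s; BW = Δω/(2π) = 3.284e+05 Hz.

(a) f₀ = 3.819e+04 Hz  (b) Q = 0.1163  (c) BW = 3.284e+05 Hz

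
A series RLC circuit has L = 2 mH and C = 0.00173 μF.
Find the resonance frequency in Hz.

Step 1 — Resonance condition Im(Z)=0 gives ω₀ = 1/√(LC).
Step 2 — ω₀ = 1/√(0.002·1.73e-09) = 5.376e+05 rad/s.
Step 3 — f₀ = ω₀/(2π) = 8.556e+04 Hz.

f₀ = 8.556e+04 Hz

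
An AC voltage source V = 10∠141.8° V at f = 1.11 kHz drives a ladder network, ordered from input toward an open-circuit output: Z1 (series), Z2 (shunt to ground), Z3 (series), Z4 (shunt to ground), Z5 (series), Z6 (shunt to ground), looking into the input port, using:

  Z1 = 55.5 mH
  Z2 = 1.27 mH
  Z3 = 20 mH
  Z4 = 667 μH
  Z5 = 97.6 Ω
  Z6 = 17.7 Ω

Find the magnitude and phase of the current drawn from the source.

Step 1 — Angular frequency: ω = 2π·f = 2π·1110 = 6974 rad/s.
Step 2 — Component impedances:
  Z1: Z = jωL = j·6974·0.0555 = 0 + j387.1 Ω
  Z2: Z = jωL = j·6974·0.00127 = 0 + j8.857 Ω
  Z3: Z = jωL = j·6974·0.02 = 0 + j139.5 Ω
  Z4: Z = jωL = j·6974·0.000667 = 0 + j4.652 Ω
  Z5: Z = R = 97.6 Ω
  Z6: Z = R = 17.7 Ω
Step 3 — Ladder network (open output): work backward from the far end, alternating series and parallel combinations. Z_in = 0.0006281 + j395.4 Ω = 395.4∠90.0° Ω.
Step 4 — Source phasor: V = 10∠141.8° V = -7.859 + j6.184 V.
Step 5 — Ohm's law: I = V / Z_total = (-7.859 + j6.184) / (0.0006281 + j395.4) = 0.01564 + j0.01987 A.
Step 6 — Convert to polar: |I| = 0.02529 A, ∠I = 51.8°.

I = 0.02529∠51.8° A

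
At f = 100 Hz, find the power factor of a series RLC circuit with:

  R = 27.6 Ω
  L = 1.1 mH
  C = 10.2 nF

Step 1 — Angular frequency: ω = 2π·f = 2π·100 = 628.3 rad/s.
Step 2 — Component impedances:
  R: Z = R = 27.6 Ω
  L: Z = jωL = j·628.3·0.0011 = 0 + j0.6912 Ω
  C: Z = 1/(jωC) = -j/(ω·C) = 0 - j1.56e+05 Ω
Step 3 — Series combination: Z_total = R + L + C = 27.6 - j1.56e+05 Ω = 1.56e+05∠-90.0° Ω.
Step 4 — Power factor: PF = cos(φ) = Re(Z)/|Z| = 27.6/1.56e+05 = 0.0001769.
Step 5 — Type: Im(Z) = -1.56e+05 ⇒ leading (phase φ = -90.0°).

PF = 0.0001769 (leading, φ = -90.0°)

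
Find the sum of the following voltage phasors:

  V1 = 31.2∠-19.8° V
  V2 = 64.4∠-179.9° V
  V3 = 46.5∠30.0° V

Step 1 — Convert each phasor to rectangular form:
  V1 = 31.2·(cos(-19.8°) + j·sin(-19.8°)) = 29.36 - j10.57 V
  V2 = 64.4·(cos(-179.9°) + j·sin(-179.9°)) = -64.4 - j0.1124 V
  V3 = 46.5·(cos(30.0°) + j·sin(30.0°)) = 40.27 + j23.25 V
Step 2 — Sum components: V_total = 5.226 + j12.57 V.
Step 3 — Convert to polar: |V_total| = 13.61 V, ∠V_total = 67.4°.

V_total = 13.61∠67.4° V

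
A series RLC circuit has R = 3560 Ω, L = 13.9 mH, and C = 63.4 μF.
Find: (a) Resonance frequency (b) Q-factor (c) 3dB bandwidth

Step 1 — Resonance condition Im(Z)=0 gives ω₀ = 1/√(LC).
Step 2 — ω₀ = 1/√(0.0139·6.34e-05) = 1065 rad/s.
Step 3 — f₀ = ω₀/(2π) = 169.5 Hz.
Step 4 — Series Q: Q = ω₀L/R = 1065·0.0139/3560 = 0.004159.
Step 5 — 3dB bandwidth: Δω = ω₀/Q = 2.561e+05 rad/s; BW = Δω/(2π) = 4.076e+04 Hz.

(a) f₀ = 169.5 Hz  (b) Q = 0.004159  (c) BW = 4.076e+04 Hz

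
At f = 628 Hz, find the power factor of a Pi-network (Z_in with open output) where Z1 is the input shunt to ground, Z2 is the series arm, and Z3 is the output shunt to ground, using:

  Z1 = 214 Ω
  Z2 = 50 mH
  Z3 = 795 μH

Step 1 — Angular frequency: ω = 2π·f = 2π·628 = 3946 rad/s.
Step 2 — Component impedances:
  Z1: Z = R = 214 Ω
  Z2: Z = jωL = j·3946·0.05 = 0 + j197.3 Ω
  Z3: Z = jωL = j·3946·0.000795 = 0 + j3.137 Ω
Step 3 — With open output, the series arm Z2 and the output shunt Z3 appear in series to ground: Z2 + Z3 = 0 + j200.4 Ω.
Step 4 — Parallel with input shunt Z1: Z_in = Z1 || (Z2 + Z3) = 100 + j106.8 Ω = 146.3∠46.9° Ω.
Step 5 — Power factor: PF = cos(φ) = Re(Z)/|Z| = 100/146.29 = 0.6836.
Step 6 — Type: Im(Z) = 106.8 ⇒ lagging (phase φ = 46.9°).

PF = 0.6836 (lagging, φ = 46.9°)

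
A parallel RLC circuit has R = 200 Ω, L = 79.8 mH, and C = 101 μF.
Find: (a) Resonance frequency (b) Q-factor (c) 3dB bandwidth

Step 1 — Resonance: ω₀ = 1/√(LC) = 1/√(0.0798·0.000101) = 352.2 rad/s.
Step 2 — f₀ = ω₀/(2π) = 56.06 Hz.
Step 3 — Parallel Q: Q = R/(ω₀L) = 200/(352.2·0.0798) = 7.115.
Step 4 — Bandwidth: Δω = ω₀/Q = 49.5 rad/s; BW = Δω/(2π) = 7.879 Hz.

(a) f₀ = 56.06 Hz  (b) Q = 7.115  (c) BW = 7.879 Hz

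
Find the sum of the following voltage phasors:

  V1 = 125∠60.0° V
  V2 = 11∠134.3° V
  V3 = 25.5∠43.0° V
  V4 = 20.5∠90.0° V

Step 1 — Convert each phasor to rectangular form:
  V1 = 125·(cos(60.0°) + j·sin(60.0°)) = 62.5 + j108.3 V
  V2 = 11·(cos(134.3°) + j·sin(134.3°)) = -7.683 + j7.873 V
  V3 = 25.5·(cos(43.0°) + j·sin(43.0°)) = 18.65 + j17.39 V
  V4 = 20.5·(cos(90.0°) + j·sin(90.0°)) = 0 + j20.5 V
Step 2 — Sum components: V_total = 73.47 + j154 V.
Step 3 — Convert to polar: |V_total| = 170.6 V, ∠V_total = 64.5°.

V_total = 170.6∠64.5° V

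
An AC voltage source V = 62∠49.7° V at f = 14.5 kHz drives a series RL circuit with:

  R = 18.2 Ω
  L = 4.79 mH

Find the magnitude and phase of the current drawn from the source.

Step 1 — Angular frequency: ω = 2π·f = 2π·1.45e+04 = 9.111e+04 rad/s.
Step 2 — Component impedances:
  R: Z = R = 18.2 Ω
  L: Z = jωL = j·9.111e+04·0.00479 = 0 + j436.4 Ω
Step 3 — Series combination: Z_total = R + L = 18.2 + j436.4 Ω = 436.8∠87.6° Ω.
Step 4 — Source phasor: V = 62∠49.7° V = 40.1 + j47.29 V.
Step 5 — Ohm's law: I = V / Z_total = (40.1 + j47.29) / (18.2 + j436.4) = 0.112 - j0.08722 A.
Step 6 — Convert to polar: |I| = 0.1419 A, ∠I = -37.9°.

I = 0.1419∠-37.9° A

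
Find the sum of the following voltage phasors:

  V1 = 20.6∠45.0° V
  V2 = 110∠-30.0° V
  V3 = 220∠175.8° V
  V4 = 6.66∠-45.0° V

Step 1 — Convert each phasor to rectangular form:
  V1 = 20.6·(cos(45.0°) + j·sin(45.0°)) = 14.57 + j14.57 V
  V2 = 110·(cos(-30.0°) + j·sin(-30.0°)) = 95.26 - j55 V
  V3 = 220·(cos(175.8°) + j·sin(175.8°)) = -219.4 + j16.11 V
  V4 = 6.66·(cos(-45.0°) + j·sin(-45.0°)) = 4.709 - j4.709 V
Step 2 — Sum components: V_total = -104.9 - j29.03 V.
Step 3 — Convert to polar: |V_total| = 108.8 V, ∠V_total = -164.5°.

V_total = 108.8∠-164.5° V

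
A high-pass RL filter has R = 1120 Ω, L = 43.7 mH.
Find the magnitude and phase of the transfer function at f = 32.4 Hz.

Step 1 — Angular frequency: ω = 2π·32.4 = 203.6 rad/s.
Step 2 — Transfer function: H(jω) = jωL/(R + jωL).
Step 3 — Numerator jωL = j·8.896; denominator R + jωL = 1120 + j8.896.
Step 4 — H = 6.309e-05 + j0.007943.
Step 5 — Magnitude: |H| = 0.007943 (-42.0 dB); phase: φ = 89.5°.

|H| = 0.007943 (-42.0 dB), φ = 89.5°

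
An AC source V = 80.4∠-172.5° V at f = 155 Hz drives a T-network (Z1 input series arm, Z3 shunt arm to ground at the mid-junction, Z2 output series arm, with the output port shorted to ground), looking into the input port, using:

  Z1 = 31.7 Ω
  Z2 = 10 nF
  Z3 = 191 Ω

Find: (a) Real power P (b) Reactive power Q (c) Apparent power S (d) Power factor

Step 1 — Angular frequency: ω = 2π·f = 2π·155 = 973.9 rad/s.
Step 2 — Component impedances:
  Z1: Z = R = 31.7 Ω
  Z2: Z = 1/(jωC) = -j/(ω·C) = 0 - j1.027e+05 Ω
  Z3: Z = R = 191 Ω
Step 3 — With the output port shorted to ground, the output series arm Z2 runs from the junction to ground; the shunt arm Z3 also runs from the junction to ground. They appear in parallel: Z3 || Z2 = 191 - j0.3553 Ω.
Step 4 — Series with input arm Z1: Z_in = Z1 + (Z3 || Z2) = 222.7 - j0.3553 Ω = 222.7∠-0.1° Ω.
Step 5 — Source phasor: V = 80.4∠-172.5° V = -79.71 - j10.49 V.
Step 6 — Current: I = V / Z = -0.3579 - j0.04769 A = 0.361∠-172.4° A.
Step 7 — Complex power: S = V·I* = 29.03 - j0.04631 VA.
Step 8 — Real power: P = Re(S) = 29.03 W.
Step 9 — Reactive power: Q = Im(S) = -0.04631 VAR.
Step 10 — Apparent power: |S| = 29.03 VA.
Step 11 — Power factor: PF = P/|S| = 1 (leading).

(a) P = 29.03 W  (b) Q = -0.04631 VAR  (c) S = 29.03 VA  (d) PF = 1 (leading)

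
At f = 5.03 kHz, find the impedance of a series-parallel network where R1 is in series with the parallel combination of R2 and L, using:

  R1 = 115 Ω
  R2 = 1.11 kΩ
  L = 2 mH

Step 1 — Angular frequency: ω = 2π·f = 2π·5030 = 3.16e+04 rad/s.
Step 2 — Component impedances:
  R1: Z = R = 115 Ω
  R2: Z = R = 1110 Ω
  L: Z = jωL = j·3.16e+04·0.002 = 0 + j63.21 Ω
Step 3 — Parallel branch: R2 || L = 1/(1/R2 + 1/L) = 3.588 + j63 Ω.
Step 4 — Series with R1: Z_total = R1 + (R2 || L) = 118.6 + j63 Ω = 134.3∠28.0° Ω.

Z = 118.6 + j63 Ω = 134.3∠28.0° Ω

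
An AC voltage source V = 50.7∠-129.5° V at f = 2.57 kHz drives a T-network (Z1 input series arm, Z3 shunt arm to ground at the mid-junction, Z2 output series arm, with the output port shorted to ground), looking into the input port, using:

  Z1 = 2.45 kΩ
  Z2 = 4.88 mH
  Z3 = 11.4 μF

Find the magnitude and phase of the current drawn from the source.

Step 1 — Angular frequency: ω = 2π·f = 2π·2570 = 1.615e+04 rad/s.
Step 2 — Component impedances:
  Z1: Z = R = 2450 Ω
  Z2: Z = jωL = j·1.615e+04·0.00488 = 0 + j78.8 Ω
  Z3: Z = 1/(jωC) = -j/(ω·C) = 0 - j5.432 Ω
Step 3 — With the output port shorted to ground, the output series arm Z2 runs from the junction to ground; the shunt arm Z3 also runs from the junction to ground. They appear in parallel: Z3 || Z2 = 0 - j5.834 Ω.
Step 4 — Series with input arm Z1: Z_in = Z1 + (Z3 || Z2) = 2450 - j5.834 Ω = 2450∠-0.1° Ω.
Step 5 — Source phasor: V = 50.7∠-129.5° V = -32.25 - j39.12 V.
Step 6 — Ohm's law: I = V / Z_total = (-32.25 - j39.12) / (2450 - j5.834) = -0.01312 - j0.016 A.
Step 7 — Convert to polar: |I| = 0.02069 A, ∠I = -129.4°.

I = 0.02069∠-129.4° A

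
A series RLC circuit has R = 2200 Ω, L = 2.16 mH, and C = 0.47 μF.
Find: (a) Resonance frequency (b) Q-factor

Step 1 — Resonance condition Im(Z)=0 gives ω₀ = 1/√(LC).
Step 2 — ω₀ = 1/√(0.00216·4.7e-07) = 3.139e+04 rad/s.
Step 3 — f₀ = ω₀/(2π) = 4995 Hz.
Step 4 — Series Q: Q = ω₀L/R = 3.139e+04·0.00216/2200 = 0.03081.

(a) f₀ = 4995 Hz  (b) Q = 0.03081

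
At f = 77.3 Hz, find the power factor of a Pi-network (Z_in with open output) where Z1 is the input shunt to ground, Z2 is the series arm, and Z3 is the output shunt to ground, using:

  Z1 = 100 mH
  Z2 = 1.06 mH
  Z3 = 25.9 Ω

Step 1 — Angular frequency: ω = 2π·f = 2π·77.3 = 485.7 rad/s.
Step 2 — Component impedances:
  Z1: Z = jωL = j·485.7·0.1 = 0 + j48.57 Ω
  Z2: Z = jωL = j·485.7·0.00106 = 0 + j0.5148 Ω
  Z3: Z = R = 25.9 Ω
Step 3 — With open output, the series arm Z2 and the output shunt Z3 appear in series to ground: Z2 + Z3 = 25.9 + j0.5148 Ω.
Step 4 — Parallel with input shunt Z1: Z_in = Z1 || (Z2 + Z3) = 19.84 + j10.98 Ω = 22.67∠29.0° Ω.
Step 5 — Power factor: PF = cos(φ) = Re(Z)/|Z| = 19.836/22.671 = 0.875.
Step 6 — Type: Im(Z) = 10.98 ⇒ lagging (phase φ = 29.0°).

PF = 0.875 (lagging, φ = 29.0°)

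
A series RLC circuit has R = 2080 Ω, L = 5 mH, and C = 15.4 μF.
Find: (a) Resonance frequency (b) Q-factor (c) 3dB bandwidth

Step 1 — Resonance condition Im(Z)=0 gives ω₀ = 1/√(LC).
Step 2 — ω₀ = 1/√(0.005·1.54e-05) = 3604 rad/s.
Step 3 — f₀ = ω₀/(2π) = 573.6 Hz.
Step 4 — Series Q: Q = ω₀L/R = 3604·0.005/2080 = 0.008663.
Step 5 — 3dB bandwidth: Δω = ω₀/Q = 4.16e+05 rad/s; BW = Δω/(2π) = 6.621e+04 Hz.

(a) f₀ = 573.6 Hz  (b) Q = 0.008663  (c) BW = 6.621e+04 Hz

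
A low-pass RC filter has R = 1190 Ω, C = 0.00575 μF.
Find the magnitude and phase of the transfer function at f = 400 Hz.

Step 1 — Angular frequency: ω = 2π·400 = 2513 rad/s.
Step 2 — Transfer function: H(jω) = 1/(1 + jωRC).
Step 3 — Denominator: 1 + jωRC = 1 + j·2513·1190·5.75e-09 = 1 + j0.0172.
Step 4 — H = 0.9997 - j0.01719.
Step 5 — Magnitude: |H| = 0.9999 (-0.0 dB); phase: φ = -1.0°.

|H| = 0.9999 (-0.0 dB), φ = -1.0°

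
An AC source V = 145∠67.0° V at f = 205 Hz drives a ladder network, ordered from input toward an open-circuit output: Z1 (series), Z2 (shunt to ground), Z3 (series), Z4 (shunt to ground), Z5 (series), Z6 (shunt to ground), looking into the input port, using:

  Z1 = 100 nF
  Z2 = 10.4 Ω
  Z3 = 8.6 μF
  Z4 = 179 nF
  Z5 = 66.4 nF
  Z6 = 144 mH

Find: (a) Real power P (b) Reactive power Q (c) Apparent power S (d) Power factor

Step 1 — Angular frequency: ω = 2π·f = 2π·205 = 1288 rad/s.
Step 2 — Component impedances:
  Z1: Z = 1/(jωC) = -j/(ω·C) = 0 - j7764 Ω
  Z2: Z = R = 10.4 Ω
  Z3: Z = 1/(jωC) = -j/(ω·C) = 0 - j90.28 Ω
  Z4: Z = 1/(jωC) = -j/(ω·C) = 0 - j4337 Ω
  Z5: Z = 1/(jωC) = -j/(ω·C) = 0 - j1.169e+04 Ω
  Z6: Z = jωL = j·1288·0.144 = 0 + j185.5 Ω
Step 3 — Ladder network (open output): work backward from the far end, alternating series and parallel combinations. Z_in = 10.4 - j7764 Ω = 7764∠-89.9° Ω.
Step 4 — Source phasor: V = 145∠67.0° V = 56.66 + j133.5 V.
Step 5 — Current: I = V / Z = -0.01718 + j0.007321 A = 0.01868∠156.9° A.
Step 6 — Complex power: S = V·I* = 0.003628 - j2.708 VA.
Step 7 — Real power: P = Re(S) = 0.003628 W.
Step 8 — Reactive power: Q = Im(S) = -2.708 VAR.
Step 9 — Apparent power: |S| = 2.708 VA.
Step 10 — Power factor: PF = P/|S| = 0.00134 (leading).

(a) P = 0.003628 W  (b) Q = -2.708 VAR  (c) S = 2.708 VA  (d) PF = 0.00134 (leading)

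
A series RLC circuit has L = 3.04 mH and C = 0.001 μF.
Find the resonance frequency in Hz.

Step 1 — Resonance condition Im(Z)=0 gives ω₀ = 1/√(LC).
Step 2 — ω₀ = 1/√(0.00304·1e-09) = 5.735e+05 rad/s.
Step 3 — f₀ = ω₀/(2π) = 9.128e+04 Hz.

f₀ = 9.128e+04 Hz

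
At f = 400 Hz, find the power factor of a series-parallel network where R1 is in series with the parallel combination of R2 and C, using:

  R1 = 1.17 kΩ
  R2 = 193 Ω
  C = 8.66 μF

Step 1 — Angular frequency: ω = 2π·f = 2π·400 = 2513 rad/s.
Step 2 — Component impedances:
  R1: Z = R = 1170 Ω
  R2: Z = R = 193 Ω
  C: Z = 1/(jωC) = -j/(ω·C) = 0 - j45.95 Ω
Step 3 — Parallel branch: R2 || C = 1/(1/R2 + 1/C) = 10.35 - j43.48 Ω.
Step 4 — Series with R1: Z_total = R1 + (R2 || C) = 1180 - j43.48 Ω = 1181∠-2.1° Ω.
Step 5 — Power factor: PF = cos(φ) = Re(Z)/|Z| = 1180.4/1181.2 = 0.9993.
Step 6 — Type: Im(Z) = -43.48 ⇒ leading (phase φ = -2.1°).

PF = 0.9993 (leading, φ = -2.1°)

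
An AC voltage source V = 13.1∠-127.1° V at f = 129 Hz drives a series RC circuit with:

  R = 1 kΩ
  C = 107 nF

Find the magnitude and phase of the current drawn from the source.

Step 1 — Angular frequency: ω = 2π·f = 2π·129 = 810.5 rad/s.
Step 2 — Component impedances:
  R: Z = R = 1000 Ω
  C: Z = 1/(jωC) = -j/(ω·C) = 0 - j1.153e+04 Ω
Step 3 — Series combination: Z_total = R + C = 1000 - j1.153e+04 Ω = 1.157e+04∠-85.0° Ω.
Step 4 — Source phasor: V = 13.1∠-127.1° V = -7.902 - j10.45 V.
Step 5 — Ohm's law: I = V / Z_total = (-7.902 - j10.45) / (1000 - j1.153e+04) = 0.0008404 - j0.0007582 A.
Step 6 — Convert to polar: |I| = 0.001132 A, ∠I = -42.1°.

I = 0.001132∠-42.1° A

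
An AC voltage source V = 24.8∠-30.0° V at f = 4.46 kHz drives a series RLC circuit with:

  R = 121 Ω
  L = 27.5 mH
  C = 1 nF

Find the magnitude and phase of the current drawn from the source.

Step 1 — Angular frequency: ω = 2π·f = 2π·4460 = 2.802e+04 rad/s.
Step 2 — Component impedances:
  R: Z = R = 121 Ω
  L: Z = jωL = j·2.802e+04·0.0275 = 0 + j770.6 Ω
  C: Z = 1/(jωC) = -j/(ω·C) = 0 - j3.568e+04 Ω
Step 3 — Series combination: Z_total = R + L + C = 121 - j3.491e+04 Ω = 3.491e+04∠-89.8° Ω.
Step 4 — Source phasor: V = 24.8∠-30.0° V = 21.48 - j12.4 V.
Step 5 — Ohm's law: I = V / Z_total = (21.48 - j12.4) / (121 - j3.491e+04) = 0.0003573 + j0.0006139 A.
Step 6 — Convert to polar: |I| = 0.0007103 A, ∠I = 59.8°.

I = 0.0007103∠59.8° A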